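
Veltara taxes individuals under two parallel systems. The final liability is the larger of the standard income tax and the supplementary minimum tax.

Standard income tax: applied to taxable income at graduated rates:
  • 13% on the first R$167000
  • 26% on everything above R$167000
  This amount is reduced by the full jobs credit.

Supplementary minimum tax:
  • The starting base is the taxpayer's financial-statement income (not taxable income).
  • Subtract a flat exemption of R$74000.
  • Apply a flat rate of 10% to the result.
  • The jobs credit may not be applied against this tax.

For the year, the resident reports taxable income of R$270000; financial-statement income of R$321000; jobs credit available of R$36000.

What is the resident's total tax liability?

Supplementary minimum tax:
  Base (financial-statement income): R$321000
  Less exemption R$74000 → base R$247000
  R$247000 × 10% = R$24700

Standard income tax:
  R$167000 × 13% = R$21710
  R$103000 × 26% = R$26780
  → R$48490
  Less jobs credit R$36000 → R$12490

R$24700 > R$12490, so the supplementary minimum tax is the binding amount.

R$24700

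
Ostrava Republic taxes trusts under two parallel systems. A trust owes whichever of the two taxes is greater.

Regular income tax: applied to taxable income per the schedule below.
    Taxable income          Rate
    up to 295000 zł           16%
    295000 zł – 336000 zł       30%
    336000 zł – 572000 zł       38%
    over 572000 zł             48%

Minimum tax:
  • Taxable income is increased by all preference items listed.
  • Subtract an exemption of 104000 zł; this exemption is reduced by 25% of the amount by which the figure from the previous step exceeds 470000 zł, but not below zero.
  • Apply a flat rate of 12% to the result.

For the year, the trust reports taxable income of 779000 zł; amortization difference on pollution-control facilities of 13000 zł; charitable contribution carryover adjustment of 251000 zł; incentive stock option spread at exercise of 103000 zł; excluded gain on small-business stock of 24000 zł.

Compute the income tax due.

248540 zł

Minimum tax:
  Adjusted income: 779000 zł + 13000 zł + 251000 zł + 103000 zł + 24000 zł = 1170000 zł
  Exemption: 25% × (1170000 zł − 470000 zł) = 175000 zł ≥ 104000 zł, so the exemption is fully phased out
  Base: 1170000 zł − 0 zł = 1170000 zł
  1170000 zł × 12% = 140400 zł

Regular income tax:
  295000 zł × 16% = 47200 zł
  41000 zł × 30% = 12300 zł
  236000 zł × 38% = 89680 zł
  207000 zł × 48% = 99360 zł
  → 248540 zł

248540 zł > 140400 zł, so the regular income tax governs.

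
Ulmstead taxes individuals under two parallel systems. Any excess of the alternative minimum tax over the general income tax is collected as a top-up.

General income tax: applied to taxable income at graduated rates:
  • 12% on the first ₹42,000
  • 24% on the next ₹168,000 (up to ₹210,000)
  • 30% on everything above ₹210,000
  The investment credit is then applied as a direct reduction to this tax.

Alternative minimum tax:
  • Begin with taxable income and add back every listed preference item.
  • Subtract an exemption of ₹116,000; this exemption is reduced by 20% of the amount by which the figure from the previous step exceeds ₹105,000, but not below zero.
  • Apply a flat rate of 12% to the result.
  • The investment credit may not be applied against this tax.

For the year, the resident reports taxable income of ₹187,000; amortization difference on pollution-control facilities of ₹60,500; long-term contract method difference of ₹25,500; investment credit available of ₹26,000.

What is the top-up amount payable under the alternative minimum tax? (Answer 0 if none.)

General income tax:
  ₹42,000 × 12% = ₹5,040
  ₹145,000 × 24% = ₹34,800
  → ₹39,840
  Less investment credit ₹26,000 → ₹13,840

Alternative minimum tax:
  Adjusted income: ₹187,000 + ₹60,500 + ₹25,500 = ₹273,000
  Exemption: ₹116,000 − 20% × (₹273,000 − ₹105,000) = ₹116,000 − ₹33,600 = ₹82,400
  Base: ₹273,000 − ₹82,400 = ₹190,600
  ₹190,600 × 12% = ₹22,872

Excess of alternative minimum tax over general income tax: ₹22,872 − ₹13,840 = ₹9,032.

₹9,032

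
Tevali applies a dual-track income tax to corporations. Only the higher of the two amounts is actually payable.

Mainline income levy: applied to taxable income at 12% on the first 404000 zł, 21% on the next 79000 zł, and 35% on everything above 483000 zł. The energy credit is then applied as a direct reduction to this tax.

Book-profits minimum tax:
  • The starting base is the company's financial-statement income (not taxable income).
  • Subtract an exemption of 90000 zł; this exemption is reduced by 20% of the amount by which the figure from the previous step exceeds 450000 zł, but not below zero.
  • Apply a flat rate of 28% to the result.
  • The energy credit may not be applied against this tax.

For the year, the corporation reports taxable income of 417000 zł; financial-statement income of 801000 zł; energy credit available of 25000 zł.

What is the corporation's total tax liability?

218736 zł

Mainline income levy:
  404000 zł × 12% = 48480 zł
  13000 zł × 21% = 2730 zł
  → 51210 zł
  Less energy credit 25000 zł → 26210 zł

Book-profits minimum tax:
  Base (financial-statement income): 801000 zł
  Exemption: 90000 zł − 20% × (801000 zł − 450000 zł) = 90000 zł − 70200 zł = 19800 zł
  Base: 801000 zł − 19800 zł = 781200 zł
  781200 zł × 28% = 218736 zł

218736 zł > 26210 zł, so the book-profits minimum tax is the binding amount.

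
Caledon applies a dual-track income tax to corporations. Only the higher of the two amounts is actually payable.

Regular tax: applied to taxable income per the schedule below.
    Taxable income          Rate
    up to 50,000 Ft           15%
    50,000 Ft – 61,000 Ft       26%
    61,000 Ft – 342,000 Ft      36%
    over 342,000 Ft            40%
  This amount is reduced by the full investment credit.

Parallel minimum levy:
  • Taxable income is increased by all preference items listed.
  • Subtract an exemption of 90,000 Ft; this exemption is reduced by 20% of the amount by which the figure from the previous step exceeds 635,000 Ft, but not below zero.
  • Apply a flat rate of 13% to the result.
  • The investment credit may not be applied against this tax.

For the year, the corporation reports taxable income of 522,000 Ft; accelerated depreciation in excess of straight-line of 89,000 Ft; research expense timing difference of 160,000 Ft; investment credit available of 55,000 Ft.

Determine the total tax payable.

Regular tax:
  50,000 Ft × 15% = 7,500 Ft
  11,000 Ft × 26% = 2,860 Ft
  281,000 Ft × 36% = 101,160 Ft
  180,000 Ft × 40% = 72,000 Ft
  → 183,520 Ft
  Less investment credit 55,000 Ft → 128,520 Ft

Parallel minimum levy:
  Adjusted income: 522,000 Ft + 89,000 Ft + 160,000 Ft = 771,000 Ft
  Exemption: 90,000 Ft − 20% × (771,000 Ft − 635,000 Ft) = 90,000 Ft − 27,200 Ft = 62,800 Ft
  Base: 771,000 Ft − 62,800 Ft = 708,200 Ft
  708,200 Ft × 13% = 92,066 Ft

128,520 Ft > 92,066 Ft, so the regular tax governs.

128,520 Ft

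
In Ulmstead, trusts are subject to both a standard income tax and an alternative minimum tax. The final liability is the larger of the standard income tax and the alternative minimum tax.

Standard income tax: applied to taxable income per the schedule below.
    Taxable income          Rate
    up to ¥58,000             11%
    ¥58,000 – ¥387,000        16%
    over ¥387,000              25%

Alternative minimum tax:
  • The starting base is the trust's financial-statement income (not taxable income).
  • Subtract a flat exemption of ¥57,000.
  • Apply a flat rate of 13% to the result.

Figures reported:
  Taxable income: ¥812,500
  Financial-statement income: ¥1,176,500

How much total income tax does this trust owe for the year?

¥165,395

Standard income tax:
  ¥58,000 × 11% = ¥6,380
  ¥329,000 × 16% = ¥52,640
  ¥425,500 × 25% = ¥106,375
  → ¥165,395

Alternative minimum tax:
  Base (financial-statement income): ¥1,176,500
  Less exemption ¥57,000 → base ¥1,119,500
  ¥1,119,500 × 13% = ¥145,535

¥165,395 > ¥145,535, so the standard income tax governs.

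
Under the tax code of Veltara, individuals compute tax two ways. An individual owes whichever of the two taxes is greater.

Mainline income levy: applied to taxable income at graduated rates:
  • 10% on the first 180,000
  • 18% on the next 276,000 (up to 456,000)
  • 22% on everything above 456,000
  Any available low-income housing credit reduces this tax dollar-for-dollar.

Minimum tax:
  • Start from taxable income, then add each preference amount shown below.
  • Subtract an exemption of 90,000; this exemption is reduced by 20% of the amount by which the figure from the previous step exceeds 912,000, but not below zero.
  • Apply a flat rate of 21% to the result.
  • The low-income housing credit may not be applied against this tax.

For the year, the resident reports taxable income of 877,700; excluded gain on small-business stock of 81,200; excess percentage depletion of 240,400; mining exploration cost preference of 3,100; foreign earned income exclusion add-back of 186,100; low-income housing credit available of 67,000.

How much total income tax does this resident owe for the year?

291,585

Minimum tax:
  Adjusted income: 877,700 + 81,200 + 240,400 + 3,100 + 186,100 = 1,388,500
  Exemption: 20% × (1,388,500 − 912,000) = 95,300 ≥ 90,000, so the exemption is fully phased out
  Base: 1,388,500 − 0 = 1,388,500
  1,388,500 × 21% = 291,585

Mainline income levy:
  180,000 × 10% = 18,000
  276,000 × 18% = 49,680
  421,700 × 22% = 92,774
  → 160,454
  Less low-income housing credit 67,000 → 93,454

291,585 > 93,454, so the minimum tax is the binding amount.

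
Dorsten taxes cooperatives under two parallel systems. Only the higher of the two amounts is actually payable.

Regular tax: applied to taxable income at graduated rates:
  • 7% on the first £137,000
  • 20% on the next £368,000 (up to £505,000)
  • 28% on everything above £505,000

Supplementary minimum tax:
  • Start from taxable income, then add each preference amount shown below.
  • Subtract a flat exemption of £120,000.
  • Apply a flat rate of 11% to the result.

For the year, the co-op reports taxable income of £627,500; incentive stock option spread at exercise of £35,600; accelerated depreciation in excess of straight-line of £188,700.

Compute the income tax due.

£117,490

Regular tax:
  £137,000 × 7% = £9,590
  £368,000 × 20% = £73,600
  £122,500 × 28% = £34,300
  → £117,490

Supplementary minimum tax:
  Adjusted income: £627,500 + £35,600 + £188,700 = £851,800
  Less exemption £120,000 → base £731,800
  £731,800 × 11% = £80,498

£117,490 > £80,498, so the regular tax governs.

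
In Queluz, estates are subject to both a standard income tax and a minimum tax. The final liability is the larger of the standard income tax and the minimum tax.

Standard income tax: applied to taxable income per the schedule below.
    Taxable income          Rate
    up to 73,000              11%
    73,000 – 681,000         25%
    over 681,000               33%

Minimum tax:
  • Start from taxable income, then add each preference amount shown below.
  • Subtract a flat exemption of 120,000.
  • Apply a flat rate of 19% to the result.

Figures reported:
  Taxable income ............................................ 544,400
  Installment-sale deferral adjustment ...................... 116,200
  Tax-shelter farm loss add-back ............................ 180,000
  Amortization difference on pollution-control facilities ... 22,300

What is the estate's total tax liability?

Standard income tax:
  73,000 × 11% = 8,030
  471,400 × 25% = 117,850
  → 125,880

Minimum tax:
  Adjusted income: 544,400 + 116,200 + 180,000 + 22,300 = 862,900
  Less exemption 120,000 → base 742,900
  742,900 × 19% = 141,151

141,151 > 125,880, so the minimum tax is the binding amount.

141,151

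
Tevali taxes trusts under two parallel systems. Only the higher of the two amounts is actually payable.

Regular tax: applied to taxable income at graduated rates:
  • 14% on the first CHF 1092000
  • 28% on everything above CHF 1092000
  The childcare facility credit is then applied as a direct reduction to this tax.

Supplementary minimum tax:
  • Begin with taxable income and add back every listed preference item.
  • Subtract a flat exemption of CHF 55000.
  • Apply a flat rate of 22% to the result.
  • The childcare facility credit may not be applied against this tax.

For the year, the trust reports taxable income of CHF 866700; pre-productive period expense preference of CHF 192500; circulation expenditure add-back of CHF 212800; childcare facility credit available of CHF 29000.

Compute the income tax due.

CHF 267740

Supplementary minimum tax:
  Adjusted income: CHF 866700 + CHF 192500 + CHF 212800 = CHF 1272000
  Less exemption CHF 55000 → base CHF 1217000
  CHF 1217000 × 22% = CHF 267740

Regular tax:
  CHF 866700 × 14% = CHF 121338
  Less childcare facility credit CHF 29000 → CHF 92338

CHF 267740 > CHF 92338, so the supplementary minimum tax is the binding amount.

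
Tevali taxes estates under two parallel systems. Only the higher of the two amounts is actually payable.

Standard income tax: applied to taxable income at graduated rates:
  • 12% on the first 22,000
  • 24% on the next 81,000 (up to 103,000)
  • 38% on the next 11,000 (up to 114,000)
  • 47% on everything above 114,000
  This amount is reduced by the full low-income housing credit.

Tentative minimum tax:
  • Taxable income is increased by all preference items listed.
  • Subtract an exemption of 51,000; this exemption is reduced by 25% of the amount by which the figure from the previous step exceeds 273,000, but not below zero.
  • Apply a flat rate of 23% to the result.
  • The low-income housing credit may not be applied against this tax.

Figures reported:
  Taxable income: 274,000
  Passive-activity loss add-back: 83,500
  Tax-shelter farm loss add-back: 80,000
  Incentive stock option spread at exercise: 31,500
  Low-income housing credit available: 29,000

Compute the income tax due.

107,410

Standard income tax:
  22,000 × 12% = 2,640
  81,000 × 24% = 19,440
  11,000 × 38% = 4,180
  160,000 × 47% = 75,200
  → 101,460
  Less low-income housing credit 29,000 → 72,460

Tentative minimum tax:
  Adjusted income: 274,000 + 83,500 + 80,000 + 31,500 = 469,000
  Exemption: 51,000 − 25% × (469,000 − 273,000) = 51,000 − 49,000 = 2,000
  Base: 469,000 − 2,000 = 467,000
  467,000 × 23% = 107,410

107,410 > 72,460, so the tentative minimum tax is the binding amount.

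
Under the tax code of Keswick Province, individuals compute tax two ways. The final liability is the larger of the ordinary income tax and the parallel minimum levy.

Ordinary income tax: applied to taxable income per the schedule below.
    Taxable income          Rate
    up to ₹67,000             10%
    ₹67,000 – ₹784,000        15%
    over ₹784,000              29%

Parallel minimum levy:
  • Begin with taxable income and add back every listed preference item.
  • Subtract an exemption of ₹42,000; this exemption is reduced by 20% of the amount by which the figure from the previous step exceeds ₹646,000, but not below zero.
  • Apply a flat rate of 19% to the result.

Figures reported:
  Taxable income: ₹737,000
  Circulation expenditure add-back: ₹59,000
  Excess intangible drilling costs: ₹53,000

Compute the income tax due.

₹161,044

Ordinary income tax:
  ₹67,000 × 10% = ₹6,700
  ₹670,000 × 15% = ₹100,500
  → ₹107,200

Parallel minimum levy:
  Adjusted income: ₹737,000 + ₹59,000 + ₹53,000 = ₹849,000
  Exemption: ₹42,000 − 20% × (₹849,000 − ₹646,000) = ₹42,000 − ₹40,600 = ₹1,400
  Base: ₹849,000 − ₹1,400 = ₹847,600
  ₹847,600 × 19% = ₹161,044

₹161,044 > ₹107,200, so the parallel minimum levy is the binding amount.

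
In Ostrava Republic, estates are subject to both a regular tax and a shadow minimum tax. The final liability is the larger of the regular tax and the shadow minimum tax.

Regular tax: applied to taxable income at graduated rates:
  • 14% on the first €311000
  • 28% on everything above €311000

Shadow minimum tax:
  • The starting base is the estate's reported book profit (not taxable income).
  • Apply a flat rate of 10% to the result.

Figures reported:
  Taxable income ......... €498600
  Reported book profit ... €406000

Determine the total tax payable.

€96068

Regular tax:
  €311000 × 14% = €43540
  €187600 × 28% = €52528
  → €96068

Shadow minimum tax:
  Base (reported book profit): €406000
  €406000 × 10% = €40600

€96068 > €40600, so the regular tax governs.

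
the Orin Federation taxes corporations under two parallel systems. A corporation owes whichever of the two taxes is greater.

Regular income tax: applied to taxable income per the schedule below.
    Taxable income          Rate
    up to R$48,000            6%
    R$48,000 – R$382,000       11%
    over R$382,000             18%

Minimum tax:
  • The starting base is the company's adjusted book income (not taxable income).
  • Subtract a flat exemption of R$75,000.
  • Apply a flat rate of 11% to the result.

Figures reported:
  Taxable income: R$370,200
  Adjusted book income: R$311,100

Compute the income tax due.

R$38,322

Regular income tax:
  R$48,000 × 6% = R$2,880
  R$322,200 × 11% = R$35,442
  → R$38,322

Minimum tax:
  Base (adjusted book income): R$311,100
  Less exemption R$75,000 → base R$236,100
  R$236,100 × 11% = R$25,971

R$38,322 > R$25,971, so the regular income tax governs.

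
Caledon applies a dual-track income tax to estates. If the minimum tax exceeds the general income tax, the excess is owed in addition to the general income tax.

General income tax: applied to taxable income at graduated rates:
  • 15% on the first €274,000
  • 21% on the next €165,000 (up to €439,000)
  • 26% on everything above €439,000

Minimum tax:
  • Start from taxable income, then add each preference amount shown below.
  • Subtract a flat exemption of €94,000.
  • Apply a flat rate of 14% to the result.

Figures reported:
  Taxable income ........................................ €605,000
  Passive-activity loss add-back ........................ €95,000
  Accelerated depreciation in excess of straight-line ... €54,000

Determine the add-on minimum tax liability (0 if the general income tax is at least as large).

€0

General income tax:
  €274,000 × 15% = €41,100
  €165,000 × 21% = €34,650
  €166,000 × 26% = €43,160
  → €118,910

Minimum tax:
  Adjusted income: €605,000 + €95,000 + €54,000 = €754,000
  Less exemption €94,000 → base €660,000
  €660,000 × 14% = €92,400

€92,400 ≤ €118,910, so no add-on is due.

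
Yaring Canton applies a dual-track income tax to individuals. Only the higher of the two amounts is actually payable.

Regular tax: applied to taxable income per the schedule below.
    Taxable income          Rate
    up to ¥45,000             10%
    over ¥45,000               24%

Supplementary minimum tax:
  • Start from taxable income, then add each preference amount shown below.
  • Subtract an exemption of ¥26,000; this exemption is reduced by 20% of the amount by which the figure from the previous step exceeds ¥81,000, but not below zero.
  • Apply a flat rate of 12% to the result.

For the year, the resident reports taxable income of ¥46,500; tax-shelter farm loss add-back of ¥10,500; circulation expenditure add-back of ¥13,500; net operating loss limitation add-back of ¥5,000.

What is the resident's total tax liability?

¥5,940

Regular tax:
  ¥45,000 × 10% = ¥4,500
  ¥1,500 × 24% = ¥360
  → ¥4,860

Supplementary minimum tax:
  Adjusted income: ¥46,500 + ¥10,500 + ¥13,500 + ¥5,000 = ¥75,500
  Exemption: ¥75,500 ≤ ¥81,000, so full ¥26,000 applies
  Base: ¥75,500 − ¥26,000 = ¥49,500
  ¥49,500 × 12% = ¥5,940

¥5,940 > ¥4,860, so the supplementary minimum tax is the binding amount.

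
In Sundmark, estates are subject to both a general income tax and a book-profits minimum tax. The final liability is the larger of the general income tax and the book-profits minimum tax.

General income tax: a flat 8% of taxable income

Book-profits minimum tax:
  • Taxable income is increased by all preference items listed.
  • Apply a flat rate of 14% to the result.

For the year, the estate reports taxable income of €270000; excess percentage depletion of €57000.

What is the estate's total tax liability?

Book-profits minimum tax:
  Adjusted income: €270000 + €57000 = €327000
  €327000 × 14% = €45780

General income tax:
  €270000 × 8% = €21600

€45780 > €21600, so the book-profits minimum tax is the binding amount.

€45780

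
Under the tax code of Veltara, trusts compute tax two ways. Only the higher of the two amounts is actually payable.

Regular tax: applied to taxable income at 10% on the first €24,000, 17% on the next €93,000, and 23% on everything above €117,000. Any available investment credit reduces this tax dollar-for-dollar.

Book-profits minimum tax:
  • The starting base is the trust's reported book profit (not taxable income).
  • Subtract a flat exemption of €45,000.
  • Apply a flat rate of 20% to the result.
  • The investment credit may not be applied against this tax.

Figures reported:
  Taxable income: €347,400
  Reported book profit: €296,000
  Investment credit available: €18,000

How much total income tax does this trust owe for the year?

Regular tax:
  €24,000 × 10% = €2,400
  €93,000 × 17% = €15,810
  €230,400 × 23% = €52,992
  → €71,202
  Less investment credit €18,000 → €53,202

Book-profits minimum tax:
  Base (reported book profit): €296,000
  Less exemption €45,000 → base €251,000
  €251,000 × 20% = €50,200

€53,202 > €50,200, so the regular tax governs.

€53,202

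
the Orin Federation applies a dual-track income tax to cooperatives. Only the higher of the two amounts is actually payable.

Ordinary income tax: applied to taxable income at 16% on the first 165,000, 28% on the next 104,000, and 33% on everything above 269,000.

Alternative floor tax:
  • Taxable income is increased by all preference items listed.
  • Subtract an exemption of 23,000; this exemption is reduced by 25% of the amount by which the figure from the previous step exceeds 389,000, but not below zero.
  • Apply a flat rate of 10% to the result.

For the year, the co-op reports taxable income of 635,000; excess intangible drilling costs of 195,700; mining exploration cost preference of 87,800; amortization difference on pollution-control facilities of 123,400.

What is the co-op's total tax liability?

176,300

Ordinary income tax:
  165,000 × 16% = 26,400
  104,000 × 28% = 29,120
  366,000 × 33% = 120,780
  → 176,300

Alternative floor tax:
  Adjusted income: 635,000 + 195,700 + 87,800 + 123,400 = 1,041,900
  Exemption: 25% × (1,041,900 − 389,000) = 163,225 ≥ 23,000, so the exemption is fully phased out
  Base: 1,041,900 − 0 = 1,041,900
  1,041,900 × 10% = 104,190

176,300 > 104,190, so the ordinary income tax governs.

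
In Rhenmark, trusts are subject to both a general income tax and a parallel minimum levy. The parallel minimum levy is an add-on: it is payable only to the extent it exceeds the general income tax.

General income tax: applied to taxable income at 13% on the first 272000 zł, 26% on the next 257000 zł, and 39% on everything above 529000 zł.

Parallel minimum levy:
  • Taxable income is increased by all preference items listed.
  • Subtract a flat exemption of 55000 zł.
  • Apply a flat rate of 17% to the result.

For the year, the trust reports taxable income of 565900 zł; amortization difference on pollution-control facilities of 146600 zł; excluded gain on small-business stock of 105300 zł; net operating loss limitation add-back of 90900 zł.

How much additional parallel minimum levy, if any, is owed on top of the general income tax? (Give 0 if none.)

Parallel minimum levy:
  Adjusted income: 565900 zł + 146600 zł + 105300 zł + 90900 zł = 908700 zł
  Less exemption 55000 zł → base 853700 zł
  853700 zł × 17% = 145129 zł

General income tax:
  272000 zł × 13% = 35360 zł
  257000 zł × 26% = 66820 zł
  36900 zł × 39% = 14391 zł
  → 116571 zł

Excess of parallel minimum levy over general income tax: 145129 zł − 116571 zł = 28558 zł.

28558 zł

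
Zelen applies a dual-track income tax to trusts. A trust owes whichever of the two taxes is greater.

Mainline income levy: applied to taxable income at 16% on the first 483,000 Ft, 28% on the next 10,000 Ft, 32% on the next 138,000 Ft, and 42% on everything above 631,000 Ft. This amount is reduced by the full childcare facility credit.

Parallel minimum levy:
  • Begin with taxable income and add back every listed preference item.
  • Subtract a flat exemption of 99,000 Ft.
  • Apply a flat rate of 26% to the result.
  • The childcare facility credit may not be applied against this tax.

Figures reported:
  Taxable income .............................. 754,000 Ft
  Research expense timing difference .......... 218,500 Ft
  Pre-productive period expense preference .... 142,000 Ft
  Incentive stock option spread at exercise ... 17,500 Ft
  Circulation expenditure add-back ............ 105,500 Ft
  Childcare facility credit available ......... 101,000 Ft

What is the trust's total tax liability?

Parallel minimum levy:
  Adjusted income: 754,000 Ft + 218,500 Ft + 142,000 Ft + 17,500 Ft + 105,500 Ft = 1,237,500 Ft
  Less exemption 99,000 Ft → base 1,138,500 Ft
  1,138,500 Ft × 26% = 296,010 Ft

Mainline income levy:
  483,000 Ft × 16% = 77,280 Ft
  10,000 Ft × 28% = 2,800 Ft
  138,000 Ft × 32% = 44,160 Ft
  123,000 Ft × 42% = 51,660 Ft
  → 175,900 Ft
  Less childcare facility credit 101,000 Ft → 74,900 Ft

296,010 Ft > 74,900 Ft, so the parallel minimum levy is the binding amount.

296,010 Ft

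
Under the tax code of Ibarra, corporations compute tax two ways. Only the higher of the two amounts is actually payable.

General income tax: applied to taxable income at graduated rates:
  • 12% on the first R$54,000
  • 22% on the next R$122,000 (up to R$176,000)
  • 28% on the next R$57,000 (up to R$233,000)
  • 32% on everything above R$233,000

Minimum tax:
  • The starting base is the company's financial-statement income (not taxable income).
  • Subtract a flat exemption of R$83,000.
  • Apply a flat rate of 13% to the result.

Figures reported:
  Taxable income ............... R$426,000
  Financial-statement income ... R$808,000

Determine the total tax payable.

General income tax:
  R$54,000 × 12% = R$6,480
  R$122,000 × 22% = R$26,840
  R$57,000 × 28% = R$15,960
  R$193,000 × 32% = R$61,760
  → R$111,040

Minimum tax:
  Base (financial-statement income): R$808,000
  Less exemption R$83,000 → base R$725,000
  R$725,000 × 13% = R$94,250

R$111,040 > R$94,250, so the general income tax governs.

R$111,040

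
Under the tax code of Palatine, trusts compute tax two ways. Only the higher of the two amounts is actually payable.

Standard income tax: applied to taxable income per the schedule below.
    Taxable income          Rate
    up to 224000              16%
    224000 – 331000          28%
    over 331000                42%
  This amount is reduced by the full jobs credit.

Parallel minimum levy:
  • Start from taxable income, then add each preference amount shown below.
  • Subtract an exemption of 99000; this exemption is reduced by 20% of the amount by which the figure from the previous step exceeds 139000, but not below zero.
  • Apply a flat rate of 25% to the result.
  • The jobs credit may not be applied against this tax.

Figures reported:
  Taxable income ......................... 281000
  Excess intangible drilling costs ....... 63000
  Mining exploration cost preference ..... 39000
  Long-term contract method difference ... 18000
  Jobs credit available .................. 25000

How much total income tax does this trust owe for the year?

Standard income tax:
  224000 × 16% = 35840
  57000 × 28% = 15960
  → 51800
  Less jobs credit 25000 → 26800

Parallel minimum levy:
  Adjusted income: 281000 + 63000 + 39000 + 18000 = 401000
  Exemption: 99000 − 20% × (401000 − 139000) = 99000 − 52400 = 46600
  Base: 401000 − 46600 = 354400
  354400 × 25% = 88600

88600 > 26800, so the parallel minimum levy is the binding amount.

88600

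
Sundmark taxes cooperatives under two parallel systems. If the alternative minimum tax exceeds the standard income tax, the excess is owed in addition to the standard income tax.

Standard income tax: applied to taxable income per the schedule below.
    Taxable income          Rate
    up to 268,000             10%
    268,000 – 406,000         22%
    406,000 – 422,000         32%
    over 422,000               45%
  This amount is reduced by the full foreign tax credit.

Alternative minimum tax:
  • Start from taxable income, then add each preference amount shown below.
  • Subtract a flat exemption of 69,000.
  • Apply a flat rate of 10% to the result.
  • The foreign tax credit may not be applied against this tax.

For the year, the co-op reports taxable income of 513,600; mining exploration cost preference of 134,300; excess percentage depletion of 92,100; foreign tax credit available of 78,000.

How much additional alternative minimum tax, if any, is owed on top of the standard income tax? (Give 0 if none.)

41,600

Alternative minimum tax:
  Adjusted income: 513,600 + 134,300 + 92,100 = 740,000
  Less exemption 69,000 → base 671,000
  671,000 × 10% = 67,100

Standard income tax:
  268,000 × 10% = 26,800
  138,000 × 22% = 30,360
  16,000 × 32% = 5,120
  91,600 × 45% = 41,220
  → 103,500
  Less foreign tax credit 78,000 → 25,500

Excess of alternative minimum tax over standard income tax: 67,100 − 25,500 = 41,600.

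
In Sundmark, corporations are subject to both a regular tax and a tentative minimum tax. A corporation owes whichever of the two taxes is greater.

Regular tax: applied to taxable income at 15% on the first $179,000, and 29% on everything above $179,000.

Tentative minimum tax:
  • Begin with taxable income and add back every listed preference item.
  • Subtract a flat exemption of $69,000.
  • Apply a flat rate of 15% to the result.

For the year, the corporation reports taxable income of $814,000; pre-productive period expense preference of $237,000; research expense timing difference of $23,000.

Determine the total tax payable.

Regular tax:
  $179,000 × 15% = $26,850
  $635,000 × 29% = $184,150
  → $211,000

Tentative minimum tax:
  Adjusted income: $814,000 + $237,000 + $23,000 = $1,074,000
  Less exemption $69,000 → base $1,005,000
  $1,005,000 × 15% = $150,750

$211,000 > $150,750, so the regular tax governs.

$211,000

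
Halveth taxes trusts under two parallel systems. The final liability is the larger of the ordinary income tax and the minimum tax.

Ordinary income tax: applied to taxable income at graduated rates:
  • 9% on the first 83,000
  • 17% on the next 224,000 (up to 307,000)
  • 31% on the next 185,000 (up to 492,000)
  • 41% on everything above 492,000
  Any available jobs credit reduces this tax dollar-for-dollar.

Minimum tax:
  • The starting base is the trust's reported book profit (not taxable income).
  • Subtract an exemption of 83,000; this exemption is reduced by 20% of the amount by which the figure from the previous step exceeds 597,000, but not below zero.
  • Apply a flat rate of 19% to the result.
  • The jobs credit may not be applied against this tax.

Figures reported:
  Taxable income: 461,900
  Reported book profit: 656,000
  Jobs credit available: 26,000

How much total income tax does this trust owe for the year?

111,112

Minimum tax:
  Base (reported book profit): 656,000
  Exemption: 83,000 − 20% × (656,000 − 597,000) = 83,000 − 11,800 = 71,200
  Base: 656,000 − 71,200 = 584,800
  584,800 × 19% = 111,112

Ordinary income tax:
  83,000 × 9% = 7,470
  224,000 × 17% = 38,080
  154,900 × 31% = 48,019
  → 93,569
  Less jobs credit 26,000 → 67,569

111,112 > 67,569, so the minimum tax is the binding amount.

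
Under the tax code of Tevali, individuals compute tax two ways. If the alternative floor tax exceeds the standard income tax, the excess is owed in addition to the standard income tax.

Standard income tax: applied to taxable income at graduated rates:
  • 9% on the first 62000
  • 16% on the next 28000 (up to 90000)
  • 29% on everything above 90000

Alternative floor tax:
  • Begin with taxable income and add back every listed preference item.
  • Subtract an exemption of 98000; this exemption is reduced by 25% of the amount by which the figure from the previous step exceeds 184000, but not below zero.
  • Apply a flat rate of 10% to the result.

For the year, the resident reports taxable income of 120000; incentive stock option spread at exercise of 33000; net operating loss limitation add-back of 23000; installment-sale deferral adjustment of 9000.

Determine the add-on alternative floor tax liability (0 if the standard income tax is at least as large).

0

Standard income tax:
  62000 × 9% = 5580
  28000 × 16% = 4480
  30000 × 29% = 8700
  → 18760

Alternative floor tax:
  Adjusted income: 120000 + 33000 + 23000 + 9000 = 185000
  Exemption: 98000 − 25% × (185000 − 184000) = 98000 − 250 = 97750
  Base: 185000 − 97750 = 87250
  87250 × 10% = 8725

8725 ≤ 18760, so no add-on is due.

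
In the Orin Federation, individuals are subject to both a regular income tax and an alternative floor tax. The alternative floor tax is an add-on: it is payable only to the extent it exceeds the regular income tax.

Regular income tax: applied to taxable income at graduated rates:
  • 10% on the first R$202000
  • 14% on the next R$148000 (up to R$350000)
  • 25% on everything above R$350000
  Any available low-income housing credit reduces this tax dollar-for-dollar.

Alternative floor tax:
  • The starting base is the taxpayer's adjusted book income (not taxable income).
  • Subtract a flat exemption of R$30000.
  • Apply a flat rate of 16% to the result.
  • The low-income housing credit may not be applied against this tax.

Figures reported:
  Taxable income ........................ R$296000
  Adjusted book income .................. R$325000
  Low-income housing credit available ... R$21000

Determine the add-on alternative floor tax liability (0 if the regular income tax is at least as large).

R$34840

Alternative floor tax:
  Base (adjusted book income): R$325000
  Less exemption R$30000 → base R$295000
  R$295000 × 16% = R$47200

Regular income tax:
  R$202000 × 10% = R$20200
  R$94000 × 14% = R$13160
  → R$33360
  Less low-income housing credit R$21000 → R$12360

Excess of alternative floor tax over regular income tax: R$47200 − R$12360 = R$34840.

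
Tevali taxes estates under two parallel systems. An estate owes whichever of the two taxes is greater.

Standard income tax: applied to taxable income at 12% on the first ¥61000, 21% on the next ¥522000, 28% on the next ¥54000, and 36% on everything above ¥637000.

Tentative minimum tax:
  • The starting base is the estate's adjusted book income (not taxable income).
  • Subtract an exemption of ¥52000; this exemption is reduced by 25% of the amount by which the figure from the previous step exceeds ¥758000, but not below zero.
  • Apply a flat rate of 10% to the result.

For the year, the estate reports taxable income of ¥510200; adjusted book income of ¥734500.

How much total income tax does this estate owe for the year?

¥101652

Tentative minimum tax:
  Base (adjusted book income): ¥734500
  Exemption: ¥734500 ≤ ¥758000, so full ¥52000 applies
  Base: ¥734500 − ¥52000 = ¥682500
  ¥682500 × 10% = ¥68250

Standard income tax:
  ¥61000 × 12% = ¥7320
  ¥449200 × 21% = ¥94332
  → ¥101652

¥101652 > ¥68250, so the standard income tax governs.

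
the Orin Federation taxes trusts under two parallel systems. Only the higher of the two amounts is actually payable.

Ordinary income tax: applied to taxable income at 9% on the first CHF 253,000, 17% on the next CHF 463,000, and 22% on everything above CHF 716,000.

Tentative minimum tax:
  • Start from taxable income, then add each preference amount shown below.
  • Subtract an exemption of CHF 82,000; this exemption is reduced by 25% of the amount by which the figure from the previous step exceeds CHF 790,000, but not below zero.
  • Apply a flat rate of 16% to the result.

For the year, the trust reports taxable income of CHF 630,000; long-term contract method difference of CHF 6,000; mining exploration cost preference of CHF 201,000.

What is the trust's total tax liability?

CHF 122,680

Ordinary income tax:
  CHF 253,000 × 9% = CHF 22,770
  CHF 377,000 × 17% = CHF 64,090
  → CHF 86,860

Tentative minimum tax:
  Adjusted income: CHF 630,000 + CHF 6,000 + CHF 201,000 = CHF 837,000
  Exemption: CHF 82,000 − 25% × (CHF 837,000 − CHF 790,000) = CHF 82,000 − CHF 11,750 = CHF 70,250
  Base: CHF 837,000 − CHF 70,250 = CHF 766,750
  CHF 766,750 × 16% = CHF 122,680

CHF 122,680 > CHF 86,860, so the tentative minimum tax is the binding amount.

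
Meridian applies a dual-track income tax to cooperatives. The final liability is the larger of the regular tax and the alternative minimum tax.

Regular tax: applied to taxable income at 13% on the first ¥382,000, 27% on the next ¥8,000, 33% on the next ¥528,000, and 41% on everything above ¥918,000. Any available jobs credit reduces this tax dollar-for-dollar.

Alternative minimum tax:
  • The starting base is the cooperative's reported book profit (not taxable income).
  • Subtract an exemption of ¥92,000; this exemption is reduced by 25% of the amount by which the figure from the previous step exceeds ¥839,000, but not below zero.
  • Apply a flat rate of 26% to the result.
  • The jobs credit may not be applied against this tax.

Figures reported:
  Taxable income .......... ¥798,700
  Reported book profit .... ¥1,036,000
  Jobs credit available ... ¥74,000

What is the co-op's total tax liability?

¥258,245

Regular tax:
  ¥382,000 × 13% = ¥49,660
  ¥8,000 × 27% = ¥2,160
  ¥408,700 × 33% = ¥134,871
  → ¥186,691
  Less jobs credit ¥74,000 → ¥112,691

Alternative minimum tax:
  Base (reported book profit): ¥1,036,000
  Exemption: ¥92,000 − 25% × (¥1,036,000 − ¥839,000) = ¥92,000 − ¥49,250 = ¥42,750
  Base: ¥1,036,000 − ¥42,750 = ¥993,250
  ¥993,250 × 26% = ¥258,245

¥258,245 > ¥112,691, so the alternative minimum tax is the binding amount.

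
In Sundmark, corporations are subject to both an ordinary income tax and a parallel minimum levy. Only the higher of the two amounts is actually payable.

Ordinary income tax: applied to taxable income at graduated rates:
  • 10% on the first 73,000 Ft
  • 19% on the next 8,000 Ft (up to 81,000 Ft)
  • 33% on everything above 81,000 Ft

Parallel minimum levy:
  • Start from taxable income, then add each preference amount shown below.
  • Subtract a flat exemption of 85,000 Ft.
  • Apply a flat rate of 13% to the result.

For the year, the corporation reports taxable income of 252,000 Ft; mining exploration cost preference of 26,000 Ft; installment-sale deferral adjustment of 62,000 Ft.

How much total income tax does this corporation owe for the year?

Parallel minimum levy:
  Adjusted income: 252,000 Ft + 26,000 Ft + 62,000 Ft = 340,000 Ft
  Less exemption 85,000 Ft → base 255,000 Ft
  255,000 Ft × 13% = 33,150 Ft

Ordinary income tax:
  73,000 Ft × 10% = 7,300 Ft
  8,000 Ft × 19% = 1,520 Ft
  171,000 Ft × 33% = 56,430 Ft
  → 65,250 Ft

65,250 Ft > 33,150 Ft, so the ordinary income tax governs.

65,250 Ft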